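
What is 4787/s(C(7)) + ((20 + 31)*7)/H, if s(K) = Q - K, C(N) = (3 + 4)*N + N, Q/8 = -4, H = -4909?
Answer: -23530799/431992 ≈ -54.470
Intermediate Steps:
Q = -32 (Q = 8*(-4) = -32)
C(N) = 8*N (C(N) = 7*N + N = 8*N)
s(K) = -32 - K
4787/s(C(7)) + ((20 + 31)*7)/H = 4787/(-32 - 8*7) + ((20 + 31)*7)/(-4909) = 4787/(-32 - 1*56) + (51*7)*(-1/4909) = 4787/(-32 - 56) + 357*(-1/4909) = 4787/(-88) - 357/4909 = 4787*(-1/88) - 357/4909 = -4787/88 - 357/4909 = -23530799/431992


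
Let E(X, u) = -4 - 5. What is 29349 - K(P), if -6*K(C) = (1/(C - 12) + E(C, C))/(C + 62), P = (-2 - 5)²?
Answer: 361608863/12321 ≈ 29349.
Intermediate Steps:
P = 49 (P = (-7)² = 49)
E(X, u) = -9
K(C) = -(-9 + 1/(-12 + C))/(6*(62 + C)) (K(C) = -(1/(C - 12) - 9)/(6*(C + 62)) = -(1/(-12 + C) - 9)/(6*(62 + C)) = -(-9 + 1/(-12 + C))/(6*(62 + C)))
29349 - K(P) = 29349 - (-109 + 9*49)/(6*(-744 + 49² + 50*49)) = 29349 - (-109 + 441)/(6*(-744 + 2401 + 2450)) = 29349 - 332/(6*4107) = 29349 - 1*166/12321 = 29349 - 166/12321 = 361608863/12321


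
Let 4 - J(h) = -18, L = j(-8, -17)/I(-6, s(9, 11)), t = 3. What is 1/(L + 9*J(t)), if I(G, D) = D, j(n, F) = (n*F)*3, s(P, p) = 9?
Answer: 3/730 ≈ 0.0041096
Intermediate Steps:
j(n, F) = 3*F*n (j(n, F) = (F*n)*3 = 3*F*n)
L = 136/3 (L = (3*(-17)*(-8))/9 = 408*(1/9) = 136/3 ≈ 45.333)
J(h) = 22 (J(h) = 4 - 1*(-18) = 4 + 18 = 22)
1/(L + 9*J(t)) = 1/(136/3 + 9*22) = 1/(136/3 + 198) = 1/(730/3) = 3/730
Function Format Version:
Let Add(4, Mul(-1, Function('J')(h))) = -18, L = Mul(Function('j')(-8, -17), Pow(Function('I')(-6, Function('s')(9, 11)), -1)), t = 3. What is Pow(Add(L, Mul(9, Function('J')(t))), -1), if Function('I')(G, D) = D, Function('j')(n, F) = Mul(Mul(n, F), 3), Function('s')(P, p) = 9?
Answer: Rational(3, 730) ≈ 0.0041096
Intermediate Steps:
Function('j')(n, F) = Mul(3, F, n) (Function('j')(n, F) = Mul(Mul(F, n), 3) = Mul(3, F, n))
L = Rational(136, 3) (L = Mul(Mul(3, -17, -8), Pow(9, -1)) = Mul(408, Rational(1, 9)) = Rational(136, 3) ≈ 45.333)
Function('J')(h) = 22 (Function('J')(h) = Add(4, Mul(-1, -18)) = Add(4, 18) = 22)
Pow(Add(L, Mul(9, Function('J')(t))), -1) = Pow(Add(Rational(136, 3), Mul(9, 22)), -1) = Pow(Add(Rational(136, 3), 198), -1) = Pow(Rational(730, 3), -1) = Rational(3, 730)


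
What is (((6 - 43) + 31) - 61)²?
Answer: 4489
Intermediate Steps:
(((6 - 43) + 31) - 61)² = ((-37 + 31) - 61)² = (-6 - 61)² = (-67)² = 4489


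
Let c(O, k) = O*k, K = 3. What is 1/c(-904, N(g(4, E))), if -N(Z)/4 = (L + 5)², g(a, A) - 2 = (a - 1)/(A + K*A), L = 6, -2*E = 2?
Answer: 1/437536 ≈ 2.2855e-6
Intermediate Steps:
E = -1 (E = -½*2 = -1)
g(a, A) = 2 + (-1 + a)/(4*A) (g(a, A) = 2 + (a - 1)/(A + 3*A) = 2 + (-1 + a)/((4*A)) = 2 + (-1 + a)*(1/(4*A)) = 2 + (-1 + a)/(4*A))
N(Z) = -484 (N(Z) = -4*(6 + 5)² = -4*11² = -4*121 = -484)
1/c(-904, N(g(4, E))) = 1/(-904*(-484)) = 1/437536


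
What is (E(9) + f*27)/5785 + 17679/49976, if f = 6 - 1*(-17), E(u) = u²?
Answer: 10565859/22239320 ≈ 0.47510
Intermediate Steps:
f = 23 (f = 6 + 17 = 23)
(E(9) + f*27)/5785 + 17679/49976 = (9² + 23*27)/5785 + 17679/49976 = (81 + 621)*(1/5785) + 17679*(1/49976) = 702*(1/5785) + 17679/49976 = 54/445 + 17679/49976 = 10565859/22239320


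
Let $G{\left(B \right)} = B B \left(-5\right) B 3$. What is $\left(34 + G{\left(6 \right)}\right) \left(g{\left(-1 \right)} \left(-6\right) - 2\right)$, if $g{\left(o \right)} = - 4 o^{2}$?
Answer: $-70532$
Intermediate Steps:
$G{\left(B \right)} = - 15 B^{3}$ ($G{\left(B \right)} = B^{2} \left(-5\right) B 3 = - 5 B^{2} B 3 = - 5 B^{3} \cdot 3 = - 15 B^{3}$)
$\left(34 + G{\left(6 \right)}\right) \left(g{\left(-1 \right)} \left(-6\right) - 2\right) = \left(34 - 15 \cdot 6^{3}\right) \left(- 4 \left(-1\right)^{2} \left(-6\right) - 2\right) = \left(34 - 3240\right) \left(\left(-4\right) 1 \left(-6\right) - 2\right) = \left(34 - 3240\right) \left(\left(-4\right) \left(-6\right) - 2\right) = - 3206 \left(24 - 2\right) = \left(-3206\right) 22 = -70532$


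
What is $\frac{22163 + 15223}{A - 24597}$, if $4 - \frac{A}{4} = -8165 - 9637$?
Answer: $\frac{37386}{46627} \approx 0.80181$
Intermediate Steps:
$A = 71224$ ($A = 16 - 4 \left(-8165 - 9637\right) = 16 - -71208 = 16 + 71208 = 71224$)
$\frac{22163 + 15223}{A - 24597} = \frac{22163 + 15223}{71224 - 24597} = \frac{37386}{46627}$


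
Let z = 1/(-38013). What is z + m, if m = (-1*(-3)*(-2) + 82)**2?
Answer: 219563087/38013 ≈ 5776.0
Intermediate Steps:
z = -1/38013 ≈ -2.6307e-5
m = 5776 (m = (3*(-2) + 82)**2 = (-6 + 82)**2 = 76**2 = 5776)
z + m = -1/38013 + 5776 = 219563087/38013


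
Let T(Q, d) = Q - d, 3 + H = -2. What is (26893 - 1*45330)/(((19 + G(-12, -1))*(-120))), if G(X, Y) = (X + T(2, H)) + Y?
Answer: 18437/1560 ≈ 11.819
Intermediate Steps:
H = -5 (H = -3 - 2 = -5)
G(X, Y) = 7 + X + Y (G(X, Y) = (X + (2 - 1*(-5))) + Y = (X + (2 + 5)) + Y = (X + 7) + Y = (7 + X) + Y = 7 + X + Y)
(26893 - 1*45330)/(((19 + G(-12, -1))*(-120))) = (26893 - 1*45330)/(((19 + (7 - 12 - 1))*(-120))) = (26893 - 45330)/(((19 - 6)*(-120))) = -18437/(13*(-120)) = -18437/(-1560) = -18437*(-1/1560) = 18437/1560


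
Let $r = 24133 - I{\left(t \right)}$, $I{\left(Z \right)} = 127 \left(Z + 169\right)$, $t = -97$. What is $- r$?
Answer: $-14989$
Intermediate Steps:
$I{\left(Z \right)} = 21463 + 127 Z$ ($I{\left(Z \right)} = 127 \left(169 + Z\right) = 21463 + 127 Z$)
$r = 14989$ ($r = 24133 - \left(21463 + 127 \left(-97\right)\right) = 24133 - \left(21463 - 12319\right) = 24133 - 9144 = 14989$)
$- r = \left(-1\right) 14989 = -14989$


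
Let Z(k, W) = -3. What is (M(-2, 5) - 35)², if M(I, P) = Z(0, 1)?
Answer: 1444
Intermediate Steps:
M(I, P) = -3
(M(-2, 5) - 35)² = (-3 - 35)² = (-38)² = 1444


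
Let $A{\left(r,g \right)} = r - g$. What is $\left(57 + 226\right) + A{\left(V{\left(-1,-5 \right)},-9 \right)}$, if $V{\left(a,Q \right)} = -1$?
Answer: $291$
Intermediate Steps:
$\left(57 + 226\right) + A{\left(V{\left(-1,-5 \right)},-9 \right)} = \left(57 + 226\right) - -8 = 283 + \left(-1 + 9\right) = 283 + 8 = 291$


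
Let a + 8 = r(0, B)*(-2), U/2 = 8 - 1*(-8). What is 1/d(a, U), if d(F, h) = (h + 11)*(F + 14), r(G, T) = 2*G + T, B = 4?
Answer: -1/86 ≈ -0.011628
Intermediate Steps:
r(G, T) = T + 2*G
U = 32 (U = 2*(8 - 1*(-8)) = 2*(8 + 8) = 2*16 = 32)
a = -16 (a = -8 + (4 + 2*0)*(-2) = -8 + (4 + 0)*(-2) = -8 + 4*(-2) = -8 - 8 = -16)
d(F, h) = (11 + h)*(14 + F)
1/d(a, U) = 1/(154 + 11*(-16) + 14*32 - 16*32) = 1/(154 - 176 + 448 - 512) = 1/(-86) = -1/86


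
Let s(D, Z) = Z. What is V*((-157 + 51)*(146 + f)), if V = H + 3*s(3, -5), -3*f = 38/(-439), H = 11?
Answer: 81543680/1317 ≈ 61916.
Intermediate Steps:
f = 38/1317 (f = -38/(3*(-439)) = -38*(-1)/(3*439) = -⅓*(-38/439) = 38/1317 ≈ 0.028853)
V = -4 (V = 11 + 3*(-5) = 11 - 15 = -4)
V*((-157 + 51)*(146 + f)) = -4*(-157 + 51)*(146 + 38/1317) = -(-424)*192320/1317 = -4*(-20385920/1317) = 81543680/1317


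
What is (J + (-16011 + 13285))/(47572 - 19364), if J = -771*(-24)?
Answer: 7889/14104 ≈ 0.55935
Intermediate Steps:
J = 18504
(J + (-16011 + 13285))/(47572 - 19364) = (18504 + (-16011 + 13285))/(47572 - 19364) = (18504 - 2726)/28208 = 15778*(1/28208) = 7889/14104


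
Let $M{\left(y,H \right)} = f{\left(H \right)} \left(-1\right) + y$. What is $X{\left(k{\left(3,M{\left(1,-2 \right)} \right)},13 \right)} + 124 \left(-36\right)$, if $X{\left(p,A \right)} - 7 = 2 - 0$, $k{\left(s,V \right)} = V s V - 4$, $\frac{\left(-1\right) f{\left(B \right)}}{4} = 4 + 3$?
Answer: $-4455$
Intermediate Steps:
$f{\left(B \right)} = -28$ ($f{\left(B \right)} = - 4 \left(4 + 3\right) = \left(-4\right) 7 = -28$)
$M{\left(y,H \right)} = 28 + y$ ($M{\left(y,H \right)} = \left(-28\right) \left(-1\right) + y = 28 + y$)
$k{\left(s,V \right)} = -4 + s V^{2}$ ($k{\left(s,V \right)} = s V^{2} - 4 = -4 + s V^{2}$)
$X{\left(p,A \right)} = 9$ ($X{\left(p,A \right)} = 7 + \left(2 - 0\right) = 7 + \left(2 + 0\right) = 7 + 2 = 9$)
$X{\left(k{\left(3,M{\left(1,-2 \right)} \right)},13 \right)} + 124 \left(-36\right) = 9 + 124 \left(-36\right) = 9 - 4464 = -4455$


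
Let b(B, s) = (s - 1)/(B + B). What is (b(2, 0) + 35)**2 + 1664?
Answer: 45945/16 ≈ 2871.6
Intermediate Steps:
b(B, s) = (-1 + s)/(2*B) (b(B, s) = (-1 + s)/((2*B)) = (-1 + s)*(1/(2*B)) = (-1 + s)/(2*B))
(b(2, 0) + 35)**2 + 1664 = ((1/2)*(-1 + 0)/2 + 35)**2 + 1664 = ((1/2)*(1/2)*(-1) + 35)**2 + 1664 = (-1/4 + 35)**2 + 1664 = (139/4)**2 + 1664 = 19321/16 + 1664 = 45945/16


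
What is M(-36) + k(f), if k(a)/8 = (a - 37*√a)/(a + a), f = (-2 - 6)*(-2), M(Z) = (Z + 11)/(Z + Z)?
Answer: -2351/72 ≈ -32.653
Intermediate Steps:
M(Z) = (11 + Z)/(2*Z) (M(Z) = (11 + Z)/((2*Z)) = (11 + Z)*(1/(2*Z)) = (11 + Z)/(2*Z))
f = 16 (f = -8*(-2) = 16)
k(a) = 4*(a - 37*√a)/a (k(a) = 8*((a - 37*√a)/(a + a)) = 8*((a - 37*√a)/((2*a))) = 8*((a - 37*√a)*(1/(2*a))) = 8*((a - 37*√a)/(2*a)) = 4*(a - 37*√a)/a)
M(-36) + k(f) = (½)*(11 - 36)/(-36) + (4 - 148/√16) = (½)*(-1/36)*(-25) + (4 - 148*¼) = 25/72 + (4 - 37) = 25/72 - 33 = -2351/72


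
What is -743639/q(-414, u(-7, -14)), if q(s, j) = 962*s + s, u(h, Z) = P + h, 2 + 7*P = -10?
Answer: 743639/398682 ≈ 1.8652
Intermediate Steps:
P = -12/7 (P = -2/7 + (1/7)*(-10) = -2/7 - 10/7 = -12/7 ≈ -1.7143)
u(h, Z) = -12/7 + h
q(s, j) = 963*s
-743639/q(-414, u(-7, -14)) = -743639/(963*(-414)) = -743639/(-398682) = -743639*(-1/398682) = 743639/398682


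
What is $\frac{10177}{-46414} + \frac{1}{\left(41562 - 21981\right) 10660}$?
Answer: $- \frac{1062140188003}{4844077406220} \approx -0.21927$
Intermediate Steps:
$\frac{10177}{-46414} + \frac{1}{\left(41562 - 21981\right) 10660} = 10177 \left(- \frac{1}{46414}\right) + \frac{1}{19581} \cdot \frac{1}{10660} = - \frac{10177}{46414} + \frac{1}{19581} \cdot \frac{1}{10660} = - \frac{10177}{46414} + \frac{1}{208733460} = - \frac{1062140188003}{4844077406220}$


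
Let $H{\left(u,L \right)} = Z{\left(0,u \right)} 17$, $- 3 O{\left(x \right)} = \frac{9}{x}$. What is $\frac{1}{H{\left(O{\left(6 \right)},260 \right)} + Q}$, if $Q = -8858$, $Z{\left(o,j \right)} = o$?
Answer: $- \frac{1}{8858} \approx -0.00011289$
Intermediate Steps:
$O{\left(x \right)} = - \frac{3}{x}$ ($O{\left(x \right)} = - \frac{9 \frac{1}{x}}{3} = - \frac{3}{x}$)
$H{\left(u,L \right)} = 0$ ($H{\left(u,L \right)} = 0 \cdot 17 = 0$)
$\frac{1}{H{\left(O{\left(6 \right)},260 \right)} + Q} = \frac{1}{0 - 8858} = \frac{1}{-8858} = - \frac{1}{8858}$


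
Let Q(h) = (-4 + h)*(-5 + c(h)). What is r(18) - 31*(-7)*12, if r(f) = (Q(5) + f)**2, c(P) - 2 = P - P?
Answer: 2829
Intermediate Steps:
c(P) = 2 (c(P) = 2 + (P - P) = 2 + 0 = 2)
Q(h) = 12 - 3*h (Q(h) = (-4 + h)*(-5 + 2) = (-4 + h)*(-3) = 12 - 3*h)
r(f) = (-3 + f)**2 (r(f) = ((12 - 3*5) + f)**2 = ((12 - 15) + f)**2 = (-3 + f)**2)
r(18) - 31*(-7)*12 = (-3 + 18)**2 - 31*(-7)*12 = 15**2 + 217*12 = 225 + 2604 = 2829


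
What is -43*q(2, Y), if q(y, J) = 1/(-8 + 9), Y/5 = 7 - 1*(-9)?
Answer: -43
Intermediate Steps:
Y = 80 (Y = 5*(7 - 1*(-9)) = 5*(7 + 9) = 5*16 = 80)
q(y, J) = 1 (q(y, J) = 1/1 = 1)
-43*q(2, Y) = -43*1 = -43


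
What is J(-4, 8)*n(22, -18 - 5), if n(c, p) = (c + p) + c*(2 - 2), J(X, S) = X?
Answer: 4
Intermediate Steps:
n(c, p) = c + p (n(c, p) = (c + p) + c*0 = (c + p) + 0 = c + p)
J(-4, 8)*n(22, -18 - 5) = -4*(22 + (-18 - 5)) = -4*(22 - 23) = -4*(-1) = 4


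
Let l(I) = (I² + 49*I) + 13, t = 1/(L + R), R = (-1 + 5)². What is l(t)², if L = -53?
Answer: 255520225/1874161 ≈ 136.34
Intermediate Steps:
R = 16 (R = 4² = 16)
t = -1/37 (t = 1/(-53 + 16) = 1/(-37) = -1/37 ≈ -0.027027)
l(I) = 13 + I² + 49*I
l(t)² = (13 + (-1/37)² + 49*(-1/37))² = (13 + 1/1369 - 49/37)² = (15985/1369)² = 255520225/1874161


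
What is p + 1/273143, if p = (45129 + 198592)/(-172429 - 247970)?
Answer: -66570264704/114829044057 ≈ -0.57973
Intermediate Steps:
p = -243721/420399 (p = 243721/(-420399) = 243721*(-1/420399) = -243721/420399 ≈ -0.57974)
p + 1/273143 = -243721/420399 + 1/273143 = -66570264704/114829044057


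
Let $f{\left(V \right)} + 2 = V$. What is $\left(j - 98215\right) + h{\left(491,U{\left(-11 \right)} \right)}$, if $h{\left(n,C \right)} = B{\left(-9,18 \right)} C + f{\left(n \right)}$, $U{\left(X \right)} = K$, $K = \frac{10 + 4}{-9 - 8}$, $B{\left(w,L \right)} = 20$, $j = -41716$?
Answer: $- \frac{2370794}{17} \approx -1.3946 \cdot 10^{5}$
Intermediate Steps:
$f{\left(V \right)} = -2 + V$
$K = - \frac{14}{17}$ ($K = \frac{14}{-17} = 14 \left(- \frac{1}{17}\right) = - \frac{14}{17} \approx -0.82353$)
$U{\left(X \right)} = - \frac{14}{17}$
$h{\left(n,C \right)} = -2 + n + 20 C$ ($h{\left(n,C \right)} = 20 C + \left(-2 + n\right) = -2 + n + 20 C$)
$\left(j - 98215\right) + h{\left(491,U{\left(-11 \right)} \right)} = \left(-41716 - 98215\right) + \left(-2 + 491 + 20 \left(- \frac{14}{17}\right)\right) = -139931 - - \frac{8033}{17} = -139931 + \frac{8033}{17} = - \frac{2370794}{17}$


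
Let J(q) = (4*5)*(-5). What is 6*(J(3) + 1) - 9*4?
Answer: -630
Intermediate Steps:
J(q) = -100 (J(q) = 20*(-5) = -100)
6*(J(3) + 1) - 9*4 = 6*(-100 + 1) - 9*4 = 6*(-99) - 36 = -594 - 36 = -630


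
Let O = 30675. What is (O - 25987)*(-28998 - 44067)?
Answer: -342528720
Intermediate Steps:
(O - 25987)*(-28998 - 44067) = (30675 - 25987)*(-28998 - 44067) = 4688*(-73065) = -342528720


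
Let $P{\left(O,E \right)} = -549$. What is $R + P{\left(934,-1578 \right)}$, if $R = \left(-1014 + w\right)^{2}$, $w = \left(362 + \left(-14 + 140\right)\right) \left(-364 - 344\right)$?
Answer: $120074723775$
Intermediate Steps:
$w = -345504$ ($w = \left(362 + 126\right) \left(-708\right) = 488 \left(-708\right) = -345504$)
$R = 120074724324$ ($R = \left(-1014 - 345504\right)^{2} = \left(-346518\right)^{2} = 120074724324$)
$R + P{\left(934,-1578 \right)} = 120074724324 - 549 = 120074723775$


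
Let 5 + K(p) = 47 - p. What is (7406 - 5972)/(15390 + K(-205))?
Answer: 1434/15637 ≈ 0.091706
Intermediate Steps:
K(p) = 42 - p (K(p) = -5 + (47 - p) = 42 - p)
(7406 - 5972)/(15390 + K(-205)) = (7406 - 5972)/(15390 + (42 - 1*(-205))) = 1434/(15390 + (42 + 205)) = 1434/(15390 + 247) = 1434/15637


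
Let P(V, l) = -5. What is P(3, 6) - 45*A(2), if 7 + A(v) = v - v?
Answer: 310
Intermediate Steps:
A(v) = -7 (A(v) = -7 + (v - v) = -7 + 0 = -7)
P(3, 6) - 45*A(2) = -5 - 45*(-7) = -5 + 315 = 310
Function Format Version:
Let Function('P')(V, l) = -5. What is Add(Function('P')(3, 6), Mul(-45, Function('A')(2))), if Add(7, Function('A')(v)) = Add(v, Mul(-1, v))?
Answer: 310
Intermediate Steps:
Function('A')(v) = -7 (Function('A')(v) = Add(-7, Add(v, Mul(-1, v))) = Add(-7, 0) = -7)
Add(Function('P')(3, 6), Mul(-45, Function('A')(2))) = Add(-5, Mul(-45, -7)) = Add(-5, 315) = 310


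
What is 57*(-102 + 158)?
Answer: 3192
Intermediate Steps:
57*(-102 + 158) = 57*56 = 3192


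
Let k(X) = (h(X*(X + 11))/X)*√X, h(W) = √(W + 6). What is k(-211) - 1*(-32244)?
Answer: 32244 - I*√8905466/211 ≈ 32244.0 - 14.143*I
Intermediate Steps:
h(W) = √(6 + W)
k(X) = √(6 + X*(11 + X))/√X (k(X) = (√(6 + X*(X + 11))/X)*√X = (√(6 + X*(11 + X))/X)*√X = √(6 + X*(11 + X))/√X)
k(-211) - 1*(-32244) = √(6 - 211*(11 - 211))/√(-211) - 1*(-32244) = (-I*√211/211)*√(6 - 211*(-200)) + 32244 = (-I*√211/211)*√(6 + 42200) + 32244 = (-I*√211/211)*√42206 + 32244 = -I*√8905466/211 + 32244 = 32244 - I*√8905466/211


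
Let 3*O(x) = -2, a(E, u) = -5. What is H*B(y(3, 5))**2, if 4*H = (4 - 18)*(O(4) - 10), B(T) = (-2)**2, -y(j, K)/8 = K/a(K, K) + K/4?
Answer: 1792/3 ≈ 597.33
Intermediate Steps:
O(x) = -2/3 (O(x) = (1/3)*(-2) = -2/3)
y(j, K) = -2*K/5 (y(j, K) = -8*(K/(-5) + K/4) = -8*(K*(-1/5) + K*(1/4)) = -8*(-K/5 + K/4) = -2*K/5)
B(T) = 4
H = 112/3 (H = ((4 - 18)*(-2/3 - 10))/4 = (-14*(-32/3))/4 = (1/4)*(448/3) = 112/3 ≈ 37.333)
H*B(y(3, 5))**2 = (112/3)*4**2 = (112/3)*16 = 1792/3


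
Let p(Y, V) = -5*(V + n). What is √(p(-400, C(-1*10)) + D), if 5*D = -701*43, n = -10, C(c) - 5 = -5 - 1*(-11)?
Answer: 6*I*√4190/5 ≈ 77.676*I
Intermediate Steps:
C(c) = 11 (C(c) = 5 + (-5 - 1*(-11)) = 5 + (-5 + 11) = 5 + 6 = 11)
p(Y, V) = 50 - 5*V (p(Y, V) = -5*(V - 10) = -5*(-10 + V) = 50 - 5*V)
D = -30143/5 (D = (-701*43)/5 = (⅕)*(-30143) = -30143/5 ≈ -6028.6)
√(p(-400, C(-1*10)) + D) = √((50 - 5*11) - 30143/5) = √((50 - 55) - 30143/5) = √(-5 - 30143/5) = √(-30168/5) = 6*I*√4190/5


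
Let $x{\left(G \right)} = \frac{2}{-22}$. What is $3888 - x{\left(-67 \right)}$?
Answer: $\frac{42769}{11} \approx 3888.1$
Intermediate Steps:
$x{\left(G \right)} = - \frac{1}{11}$ ($x{\left(G \right)} = 2 \left(- \frac{1}{22}\right) = - \frac{1}{11}$)
$3888 - x{\left(-67 \right)} = 3888 - - \frac{1}{11} = 3888 + \frac{1}{11} = \frac{42769}{11}$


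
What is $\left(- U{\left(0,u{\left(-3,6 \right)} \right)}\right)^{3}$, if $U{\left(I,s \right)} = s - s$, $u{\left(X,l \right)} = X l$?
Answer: $0$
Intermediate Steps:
$U{\left(I,s \right)} = 0$
$\left(- U{\left(0,u{\left(-3,6 \right)} \right)}\right)^{3} = \left(\left(-1\right) 0\right)^{3} = 0^{3} = 0$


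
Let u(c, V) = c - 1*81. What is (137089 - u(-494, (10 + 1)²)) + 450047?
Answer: 587711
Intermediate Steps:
u(c, V) = -81 + c (u(c, V) = c - 81 = -81 + c)
(137089 - u(-494, (10 + 1)²)) + 450047 = (137089 - (-81 - 494)) + 450047 = (137089 - 1*(-575)) + 450047 = (137089 + 575) + 450047 = 137664 + 450047 = 587711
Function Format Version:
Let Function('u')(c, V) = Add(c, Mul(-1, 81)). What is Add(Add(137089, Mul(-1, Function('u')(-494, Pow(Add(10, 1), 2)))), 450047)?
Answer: 587711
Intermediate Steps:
Function('u')(c, V) = Add(-81, c) (Function('u')(c, V) = Add(c, -81) = Add(-81, c))
Add(Add(137089, Mul(-1, Function('u')(-494, Pow(Add(10, 1), 2)))), 450047) = Add(Add(137089, Mul(-1, Add(-81, -494))), 450047) = Add(Add(137089, Mul(-1, -575)), 450047) = Add(Add(137089, 575), 450047) = Add(137664, 450047) = 587711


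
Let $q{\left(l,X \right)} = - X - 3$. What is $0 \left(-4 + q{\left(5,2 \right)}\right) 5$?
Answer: $0$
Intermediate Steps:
$q{\left(l,X \right)} = -3 - X$
$0 \left(-4 + q{\left(5,2 \right)}\right) 5 = 0 \left(-4 - 5\right) 5 = 0 \left(-9\right) 5 = 0 \cdot 5 = 0$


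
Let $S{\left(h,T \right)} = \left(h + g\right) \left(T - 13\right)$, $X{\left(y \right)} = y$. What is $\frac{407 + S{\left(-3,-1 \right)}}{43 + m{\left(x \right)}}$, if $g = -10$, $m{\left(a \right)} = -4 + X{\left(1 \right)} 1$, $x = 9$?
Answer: $\frac{589}{40} \approx 14.725$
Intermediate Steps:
$m{\left(a \right)} = -3$ ($m{\left(a \right)} = -4 + 1 \cdot 1 = -4 + 1 = -3$)
$S{\left(h,T \right)} = \left(-13 + T\right) \left(-10 + h\right)$ ($S{\left(h,T \right)} = \left(h - 10\right) \left(T - 13\right) = \left(-10 + h\right) \left(-13 + T\right) = \left(-13 + T\right) \left(-10 + h\right)$)
$\frac{407 + S{\left(-3,-1 \right)}}{43 + m{\left(x \right)}} = \frac{407 - -182}{43 - 3} = \frac{407 + \left(130 + 39 + 10 + 3\right)}{40} = \left(407 + 182\right) \frac{1}{40} = 589 \cdot \frac{1}{40} = \frac{589}{40}$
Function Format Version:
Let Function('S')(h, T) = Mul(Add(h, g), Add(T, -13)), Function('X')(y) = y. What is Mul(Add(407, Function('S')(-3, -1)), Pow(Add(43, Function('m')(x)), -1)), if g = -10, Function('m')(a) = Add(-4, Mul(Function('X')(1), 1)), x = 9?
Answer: Rational(589, 40) ≈ 14.725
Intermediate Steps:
Function('m')(a) = -3 (Function('m')(a) = Add(-4, Mul(1, 1)) = Add(-4, 1) = -3)
Function('S')(h, T) = Mul(Add(-13, T), Add(-10, h)) (Function('S')(h, T) = Mul(Add(h, -10), Add(T, -13)) = Mul(Add(-10, h), Add(-13, T)) = Mul(Add(-13, T), Add(-10, h)))
Mul(Add(407, Function('S')(-3, -1)), Pow(Add(43, Function('m')(x)), -1)) = Mul(Add(407, Add(130, Mul(-13, -3), Mul(-10, -1), Mul(-1, -3))), Pow(Add(43, -3), -1)) = Mul(Add(407, Add(130, 39, 10, 3)), Pow(40, -1)) = Mul(Add(407, 182), Rational(1, 40)) = Mul(589, Rational(1, 40)) = Rational(589, 40)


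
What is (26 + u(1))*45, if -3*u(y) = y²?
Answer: 1155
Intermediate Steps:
u(y) = -y²/3
(26 + u(1))*45 = (26 - ⅓*1²)*45 = (26 - ⅓*1)*45 = (26 - ⅓)*45 = (77/3)*45 = 1155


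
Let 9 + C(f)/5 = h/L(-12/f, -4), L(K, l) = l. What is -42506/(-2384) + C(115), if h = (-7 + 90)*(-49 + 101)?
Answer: -6463227/1192 ≈ -5422.2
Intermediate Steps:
h = 4316 (h = 83*52 = 4316)
C(f) = -5440 (C(f) = -45 + 5*(4316/(-4)) = -45 + 5*(4316*(-¼)) = -45 + 5*(-1079) = -45 - 5395 = -5440)
-42506/(-2384) + C(115) = -42506/(-2384) - 5440 = -42506*(-1/2384) - 5440 = 21253/1192 - 5440 = -6463227/1192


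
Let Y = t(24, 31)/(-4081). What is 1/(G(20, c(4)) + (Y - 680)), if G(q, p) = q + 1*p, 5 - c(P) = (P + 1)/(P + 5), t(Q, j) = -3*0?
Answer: -9/5900 ≈ -0.0015254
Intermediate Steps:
t(Q, j) = 0
c(P) = 5 - (1 + P)/(5 + P) (c(P) = 5 - (P + 1)/(P + 5) = 5 - (1 + P)/(5 + P))
G(q, p) = p + q (G(q, p) = q + p = p + q)
Y = 0 (Y = 0/(-4081) = 0*(-1/4081) = 0)
1/(G(20, c(4)) + (Y - 680)) = 1/((4*(6 + 4)/(5 + 4) + 20) + (0 - 680)) = 1/((4*10/9 + 20) - 680) = 1/((4*(⅑)*10 + 20) - 680) = 1/((40/9 + 20) - 680) = 1/(220/9 - 680) = 1/(-5900/9) = -9/5900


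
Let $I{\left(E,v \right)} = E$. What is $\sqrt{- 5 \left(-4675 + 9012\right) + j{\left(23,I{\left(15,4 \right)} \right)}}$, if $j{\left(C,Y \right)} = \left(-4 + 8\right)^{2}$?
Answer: $i \sqrt{21669} \approx 147.2 i$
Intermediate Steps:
$j{\left(C,Y \right)} = 16$ ($j{\left(C,Y \right)} = 4^{2} = 16$)
$\sqrt{- 5 \left(-4675 + 9012\right) + j{\left(23,I{\left(15,4 \right)} \right)}} = \sqrt{- 5 \left(-4675 + 9012\right) + 16} = \sqrt{\left(-5\right) 4337 + 16} = \sqrt{-21685 + 16} = \sqrt{-21669} = i \sqrt{21669}$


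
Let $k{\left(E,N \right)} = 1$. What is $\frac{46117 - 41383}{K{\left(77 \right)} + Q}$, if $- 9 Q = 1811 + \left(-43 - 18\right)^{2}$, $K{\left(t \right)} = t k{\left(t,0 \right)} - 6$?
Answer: $- \frac{14202}{1631} \approx -8.7075$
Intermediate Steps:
$K{\left(t \right)} = -6 + t$ ($K{\left(t \right)} = t 1 - 6 = t - 6 = -6 + t$)
$Q = - \frac{1844}{3}$ ($Q = - \frac{1811 + \left(-43 - 18\right)^{2}}{9} = - \frac{1811 + \left(-61\right)^{2}}{9} = - \frac{1811 + 3721}{9} = \left(- \frac{1}{9}\right) 5532 = - \frac{1844}{3} \approx -614.67$)
$\frac{46117 - 41383}{K{\left(77 \right)} + Q} = \frac{46117 - 41383}{\left(-6 + 77\right) - \frac{1844}{3}} = \frac{4734}{71 - \frac{1844}{3}} = \frac{4734}{- \frac{1631}{3}} = 4734 \left(- \frac{3}{1631}\right) = - \frac{14202}{1631}$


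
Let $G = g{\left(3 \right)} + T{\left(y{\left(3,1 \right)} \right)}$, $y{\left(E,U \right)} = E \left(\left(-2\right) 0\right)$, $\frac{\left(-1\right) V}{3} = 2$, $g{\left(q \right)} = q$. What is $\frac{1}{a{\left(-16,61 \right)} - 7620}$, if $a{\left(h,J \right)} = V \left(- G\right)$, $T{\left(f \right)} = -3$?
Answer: $- \frac{1}{7620} \approx -0.00013123$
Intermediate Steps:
$V = -6$ ($V = \left(-3\right) 2 = -6$)
$y{\left(E,U \right)} = 0$ ($y{\left(E,U \right)} = E 0 = 0$)
$G = 0$ ($G = 3 - 3 = 0$)
$a{\left(h,J \right)} = 0$ ($a{\left(h,J \right)} = - 6 \left(\left(-1\right) 0\right) = \left(-6\right) 0 = 0$)
$\frac{1}{a{\left(-16,61 \right)} - 7620} = \frac{1}{0 - 7620} = \frac{1}{-7620} = - \frac{1}{7620}$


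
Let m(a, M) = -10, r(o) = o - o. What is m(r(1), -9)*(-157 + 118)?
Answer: 390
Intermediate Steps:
r(o) = 0
m(r(1), -9)*(-157 + 118) = -10*(-157 + 118) = -10*(-39) = 390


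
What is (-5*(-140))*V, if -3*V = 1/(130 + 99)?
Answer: -700/687 ≈ -1.0189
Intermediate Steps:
V = -1/687 (V = -1/(3*(130 + 99)) = -⅓/229 = -⅓*1/229 = -1/687 ≈ -0.0014556)
(-5*(-140))*V = -5*(-140)*(-1/687) = 700*(-1/687) = -700/687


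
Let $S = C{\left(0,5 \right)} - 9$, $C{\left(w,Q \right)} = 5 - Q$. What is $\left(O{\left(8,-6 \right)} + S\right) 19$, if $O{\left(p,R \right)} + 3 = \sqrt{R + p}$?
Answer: $-228 + 19 \sqrt{2} \approx -201.13$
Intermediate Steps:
$O{\left(p,R \right)} = -3 + \sqrt{R + p}$
$S = -9$ ($S = \left(5 - 5\right) - 9 = 0 - 9 = -9$)
$\left(O{\left(8,-6 \right)} + S\right) 19 = \left(\left(-3 + \sqrt{-6 + 8}\right) - 9\right) 19 = \left(\left(-3 + \sqrt{2}\right) - 9\right) 19 = \left(-12 + \sqrt{2}\right) 19 = -228 + 19 \sqrt{2}$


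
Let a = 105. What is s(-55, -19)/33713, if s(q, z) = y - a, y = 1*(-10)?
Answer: -115/33713 ≈ -0.0034111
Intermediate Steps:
y = -10
s(q, z) = -115 (s(q, z) = -10 - 1*105 = -10 - 105 = -115)
s(-55, -19)/33713 = -115/33713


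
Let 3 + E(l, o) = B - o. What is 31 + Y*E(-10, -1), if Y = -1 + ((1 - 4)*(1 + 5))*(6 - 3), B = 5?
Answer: -134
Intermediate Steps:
E(l, o) = 2 - o (E(l, o) = -3 + (5 - o) = 2 - o)
Y = -55 (Y = -1 - 3*6*3 = -1 - 18*3 = -1 - 54 = -55)
31 + Y*E(-10, -1) = 31 - 55*(2 - 1*(-1)) = 31 - 55*(2 + 1) = 31 - 55*3 = 31 - 165 = -134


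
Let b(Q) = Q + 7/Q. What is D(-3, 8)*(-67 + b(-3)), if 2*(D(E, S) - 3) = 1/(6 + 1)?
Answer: -1333/6 ≈ -222.17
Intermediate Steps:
D(E, S) = 43/14 (D(E, S) = 3 + 1/(2*(6 + 1)) = 3 + (½)/7 = 3 + (½)*(⅐) = 3 + 1/14 = 43/14)
D(-3, 8)*(-67 + b(-3)) = 43*(-67 + (-3 + 7/(-3)))/14 = 43*(-67 + (-3 + 7*(-⅓)))/14 = 43*(-67 + (-3 - 7/3))/14 = 43*(-67 - 16/3)/14 = (43/14)*(-217/3) = -1333/6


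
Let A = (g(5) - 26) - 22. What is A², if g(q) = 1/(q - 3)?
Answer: 9025/4 ≈ 2256.3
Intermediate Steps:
g(q) = 1/(-3 + q)
A = -95/2 (A = (1/(-3 + 5) - 26) - 22 = (1/2 - 26) - 22 = (½ - 26) - 22 = -51/2 - 22 = -95/2 ≈ -47.500)
A² = (-95/2)² = 9025/4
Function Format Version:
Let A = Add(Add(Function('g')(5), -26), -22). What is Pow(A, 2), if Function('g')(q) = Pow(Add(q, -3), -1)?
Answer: Rational(9025, 4) ≈ 2256.3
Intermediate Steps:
Function('g')(q) = Pow(Add(-3, q), -1)
A = Rational(-95, 2) (A = Add(Add(Pow(Add(-3, 5), -1), -26), -22) = Add(Add(Pow(2, -1), -26), -22) = Add(Add(Rational(1, 2), -26), -22) = Add(Rational(-51, 2), -22) = Rational(-95, 2) ≈ -47.500)
Pow(A, 2) = Pow(Rational(-95, 2), 2) = Rational(9025, 4)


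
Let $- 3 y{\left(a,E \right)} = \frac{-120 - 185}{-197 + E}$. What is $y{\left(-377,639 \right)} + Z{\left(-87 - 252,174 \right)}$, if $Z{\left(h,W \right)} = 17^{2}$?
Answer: $\frac{383519}{1326} \approx 289.23$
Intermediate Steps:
$Z{\left(h,W \right)} = 289$
$y{\left(a,E \right)} = \frac{305}{3 \left(-197 + E\right)}$ ($y{\left(a,E \right)} = - \frac{\left(-120 - 185\right) \frac{1}{-197 + E}}{3} = - \frac{\left(-305\right) \frac{1}{-197 + E}}{3} = \frac{305}{3 \left(-197 + E\right)}$)
$y{\left(-377,639 \right)} + Z{\left(-87 - 252,174 \right)} = \frac{305}{3 \left(-197 + 639\right)} + 289 = \frac{305}{3 \cdot 442} + 289 = \frac{305}{3} \cdot \frac{1}{442} + 289 = \frac{305}{1326} + 289 = \frac{383519}{1326}$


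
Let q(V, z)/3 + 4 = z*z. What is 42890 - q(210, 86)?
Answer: 20714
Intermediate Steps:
q(V, z) = -12 + 3*z**2 (q(V, z) = -12 + 3*(z*z) = -12 + 3*z**2)
42890 - q(210, 86) = 42890 - (-12 + 3*86**2) = 42890 - (-12 + 3*7396) = 42890 - (-12 + 22188) = 42890 - 1*22176 = 42890 - 22176 = 20714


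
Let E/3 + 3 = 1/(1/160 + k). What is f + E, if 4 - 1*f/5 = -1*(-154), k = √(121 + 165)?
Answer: -1852364707/2440533 + 25600*√286/2440533 ≈ -758.82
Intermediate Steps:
k = √286 ≈ 16.912
f = -750 (f = 20 - (-5)*(-154) = 20 - 5*154 = 20 - 770 = -750)
E = -9 + 3/(1/160 + √286) ≈ -8.8227
f + E = -750 + (-21964957/2440533 + 25600*√286/2440533) = -1852364707/2440533 + 25600*√286/2440533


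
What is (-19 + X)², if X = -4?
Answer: 529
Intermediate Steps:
(-19 + X)² = (-19 - 4)² = (-23)² = 529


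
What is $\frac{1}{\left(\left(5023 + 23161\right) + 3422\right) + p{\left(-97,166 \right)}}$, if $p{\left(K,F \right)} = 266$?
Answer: $\frac{1}{31872} \approx 3.1376 \cdot 10^{-5}$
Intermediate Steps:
$\frac{1}{\left(\left(5023 + 23161\right) + 3422\right) + p{\left(-97,166 \right)}} = \frac{1}{\left(\left(5023 + 23161\right) + 3422\right) + 266} = \frac{1}{\left(28184 + 3422\right) + 266} = \frac{1}{31606 + 266} = \frac{1}{31872}$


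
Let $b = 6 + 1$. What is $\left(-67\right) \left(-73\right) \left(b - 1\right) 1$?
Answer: $29346$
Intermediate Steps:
$b = 7$
$\left(-67\right) \left(-73\right) \left(b - 1\right) 1 = \left(-67\right) \left(-73\right) \left(7 - 1\right) 1 = 4891 \cdot 6 \cdot 1 = 4891 \cdot 6 = 29346$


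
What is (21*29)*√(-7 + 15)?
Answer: 1218*√2 ≈ 1722.5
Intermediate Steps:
(21*29)*√(-7 + 15) = 609*√8 = 609*(2*√2) = 1218*√2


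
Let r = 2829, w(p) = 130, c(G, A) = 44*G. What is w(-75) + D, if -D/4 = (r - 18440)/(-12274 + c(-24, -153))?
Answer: 835228/6665 ≈ 125.32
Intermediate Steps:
D = -31222/6665 (D = -4*(2829 - 18440)/(-12274 + 44*(-24)) = -(-62444)/(-12274 - 1056) = -(-62444)/(-13330) = -(-62444)*(-1)/13330 = -4*15611/13330 = -31222/6665 ≈ -4.6845)
w(-75) + D = 130 - 31222/6665 = 835228/6665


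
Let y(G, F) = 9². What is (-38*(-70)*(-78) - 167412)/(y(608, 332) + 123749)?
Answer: -26778/8845 ≈ -3.0275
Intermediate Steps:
y(G, F) = 81
(-38*(-70)*(-78) - 167412)/(y(608, 332) + 123749) = (-38*(-70)*(-78) - 167412)/(81 + 123749) = (2660*(-78) - 167412)/123830 = (-207480 - 167412)*(1/123830) = -374892*1/123830 = -26778/8845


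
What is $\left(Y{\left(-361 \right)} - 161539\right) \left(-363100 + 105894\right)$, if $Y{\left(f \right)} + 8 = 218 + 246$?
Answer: $41431514098$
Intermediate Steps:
$Y{\left(f \right)} = 456$ ($Y{\left(f \right)} = -8 + \left(218 + 246\right) = -8 + 464 = 456$)
$\left(Y{\left(-361 \right)} - 161539\right) \left(-363100 + 105894\right) = \left(456 - 161539\right) \left(-363100 + 105894\right) = \left(-161083\right) \left(-257206\right) = 41431514098$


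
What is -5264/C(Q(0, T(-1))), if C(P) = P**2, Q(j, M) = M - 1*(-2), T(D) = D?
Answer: -5264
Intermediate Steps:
Q(j, M) = 2 + M (Q(j, M) = M + 2 = 2 + M)
-5264/C(Q(0, T(-1))) = -5264/(2 - 1)**2 = -5264/(1**2) = -5264/1 = -5264*1 = -5264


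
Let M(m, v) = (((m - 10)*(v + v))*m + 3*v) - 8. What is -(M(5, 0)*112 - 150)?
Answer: 1046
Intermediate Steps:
M(m, v) = -8 + 3*v + 2*m*v*(-10 + m) (M(m, v) = (((-10 + m)*(2*v))*m + 3*v) - 8 = ((2*v*(-10 + m))*m + 3*v) - 8 = (2*m*v*(-10 + m) + 3*v) - 8 = (3*v + 2*m*v*(-10 + m)) - 8 = -8 + 3*v + 2*m*v*(-10 + m))
-(M(5, 0)*112 - 150) = -((-8 + 3*0 - 20*5*0 + 2*0*5²)*112 - 150) = -((-8 + 0 + 0 + 2*0*25)*112 - 150) = -((-8 + 0 + 0 + 0)*112 - 150) = -(-8*112 - 150) = -(-896 - 150) = -1*(-1046) = 1046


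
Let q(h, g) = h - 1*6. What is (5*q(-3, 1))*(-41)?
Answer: 1845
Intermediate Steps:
q(h, g) = -6 + h (q(h, g) = h - 6 = -6 + h)
(5*q(-3, 1))*(-41) = (5*(-6 - 3))*(-41) = (5*(-9))*(-41) = -45*(-41) = 1845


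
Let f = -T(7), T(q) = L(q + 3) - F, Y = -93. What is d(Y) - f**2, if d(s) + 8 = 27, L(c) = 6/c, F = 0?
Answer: 466/25 ≈ 18.640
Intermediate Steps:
T(q) = 6/(3 + q) (T(q) = 6/(q + 3) - 1*0 = 6/(3 + q) + 0 = 6/(3 + q))
d(s) = 19 (d(s) = -8 + 27 = 19)
f = -3/5 (f = -6/(3 + 7) = -6/10 = -1*3/5 = -3/5 ≈ -0.60000)
d(Y) - f**2 = 19 - (-3/5)**2 = 19 - 1*9/25 = 19 - 9/25 = 466/25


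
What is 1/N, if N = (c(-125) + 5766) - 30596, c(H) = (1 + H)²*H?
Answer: -1/1946830 ≈ -5.1366e-7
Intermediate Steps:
c(H) = H*(1 + H)²
N = -1946830 (N = (-125*(1 - 125)² + 5766) - 30596 = (-125*(-124)² + 5766) - 30596 = (-125*15376 + 5766) - 30596 = (-1922000 + 5766) - 30596 = -1916234 - 30596 = -1946830)
1/N = 1/(-1946830) = -1/1946830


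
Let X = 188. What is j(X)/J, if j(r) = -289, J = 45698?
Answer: -289/45698 ≈ -0.0063241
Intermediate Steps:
j(X)/J = -289/45698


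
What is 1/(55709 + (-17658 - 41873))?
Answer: -1/3822 ≈ -0.00026164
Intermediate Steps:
1/(55709 + (-17658 - 41873)) = 1/(55709 - 59531) = 1/(-3822) = -1/3822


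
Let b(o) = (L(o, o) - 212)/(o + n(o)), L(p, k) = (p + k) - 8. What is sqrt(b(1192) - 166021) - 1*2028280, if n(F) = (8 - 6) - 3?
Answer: -2028280 + I*sqrt(235495056777)/1191 ≈ -2.0283e+6 + 407.45*I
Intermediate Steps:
L(p, k) = -8 + k + p (L(p, k) = (k + p) - 8 = -8 + k + p)
n(F) = -1 (n(F) = 2 - 3 = -1)
b(o) = (-220 + 2*o)/(-1 + o) (b(o) = ((-8 + o + o) - 212)/(o - 1) = ((-8 + 2*o) - 212)/(-1 + o) = (-220 + 2*o)/(-1 + o))
sqrt(b(1192) - 166021) - 1*2028280 = sqrt(2*(-110 + 1192)/(-1 + 1192) - 166021) - 1*2028280 = sqrt(2*1082/1191 - 166021) - 2028280 = sqrt(2*(1/1191)*1082 - 166021) - 2028280 = sqrt(2164/1191 - 166021) - 2028280 = sqrt(-197728847/1191) - 2028280 = I*sqrt(235495056777)/1191 - 2028280 = -2028280 + I*sqrt(235495056777)/1191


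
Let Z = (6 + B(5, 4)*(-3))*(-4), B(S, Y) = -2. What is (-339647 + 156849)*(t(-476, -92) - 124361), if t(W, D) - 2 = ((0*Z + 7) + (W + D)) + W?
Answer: 22922138008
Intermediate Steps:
Z = -48 (Z = (6 - 2*(-3))*(-4) = (6 + 6)*(-4) = 12*(-4) = -48)
t(W, D) = 9 + D + 2*W (t(W, D) = 2 + (((0*(-48) + 7) + (W + D)) + W) = 2 + (((0 + 7) + (D + W)) + W) = 2 + ((7 + (D + W)) + W) = 2 + ((7 + D + W) + W) = 2 + (7 + D + 2*W) = 9 + D + 2*W)
(-339647 + 156849)*(t(-476, -92) - 124361) = (-339647 + 156849)*((9 - 92 + 2*(-476)) - 124361) = -182798*((9 - 92 - 952) - 124361) = -182798*(-1035 - 124361) = -182798*(-125396) = 22922138008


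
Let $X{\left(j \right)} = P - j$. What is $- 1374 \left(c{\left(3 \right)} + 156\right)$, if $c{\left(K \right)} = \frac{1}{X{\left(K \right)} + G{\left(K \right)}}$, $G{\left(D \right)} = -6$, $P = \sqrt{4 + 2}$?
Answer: $- \frac{5354478}{25} + \frac{458 \sqrt{6}}{25} \approx -2.1413 \cdot 10^{5}$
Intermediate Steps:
$P = \sqrt{6} \approx 2.4495$
$X{\left(j \right)} = \sqrt{6} - j$
$c{\left(K \right)} = \frac{1}{-6 + \sqrt{6} - K}$ ($c{\left(K \right)} = \frac{1}{\left(\sqrt{6} - K\right) - 6} = \frac{1}{-6 + \sqrt{6} - K}$)
$- 1374 \left(c{\left(3 \right)} + 156\right) = - 1374 \left(- \frac{1}{6 + 3 - \sqrt{6}} + 156\right) = - 1374 \left(- \frac{1}{9 - \sqrt{6}} + 156\right) = - 1374 \left(156 - \frac{1}{9 - \sqrt{6}}\right) = -214344 + \frac{1374}{9 - \sqrt{6}}$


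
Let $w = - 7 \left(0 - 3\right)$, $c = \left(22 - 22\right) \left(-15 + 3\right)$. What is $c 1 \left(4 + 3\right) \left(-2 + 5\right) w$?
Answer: $0$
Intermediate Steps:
$c = 0$ ($c = 0 \left(-12\right) = 0$)
$w = 21$ ($w = \left(-7\right) \left(-3\right) = 21$)
$c 1 \left(4 + 3\right) \left(-2 + 5\right) w = 0 \cdot 1 \left(4 + 3\right) \left(-2 + 5\right) 21 = 0 \cdot 1 \cdot 7 \cdot 3 \cdot 21 = 0 \cdot 7 \cdot 3 \cdot 21 = 0 \cdot 21 \cdot 21 = 0 \cdot 21 = 0$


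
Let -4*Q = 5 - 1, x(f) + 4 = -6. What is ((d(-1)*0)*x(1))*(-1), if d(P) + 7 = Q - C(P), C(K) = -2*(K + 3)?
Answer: 0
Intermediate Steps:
x(f) = -10 (x(f) = -4 - 6 = -10)
C(K) = -6 - 2*K (C(K) = -2*(3 + K) = -6 - 2*K)
Q = -1 (Q = -(5 - 1)/4 = -1/4*4 = -1)
d(P) = -2 + 2*P (d(P) = -7 + (-1 - (-6 - 2*P)) = -7 + (-1 + (6 + 2*P)) = -7 + (5 + 2*P) = -2 + 2*P)
((d(-1)*0)*x(1))*(-1) = (((-2 + 2*(-1))*0)*(-10))*(-1) = (((-2 - 2)*0)*(-10))*(-1) = (-4*0*(-10))*(-1) = (0*(-10))*(-1) = 0*(-1) = 0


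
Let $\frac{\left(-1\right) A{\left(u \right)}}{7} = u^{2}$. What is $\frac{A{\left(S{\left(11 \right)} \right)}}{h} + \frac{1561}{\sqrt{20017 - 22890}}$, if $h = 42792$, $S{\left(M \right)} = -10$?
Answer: $- \frac{175}{10698} - \frac{1561 i \sqrt{17}}{221} \approx -0.016358 - 29.123 i$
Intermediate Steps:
$A{\left(u \right)} = - 7 u^{2}$
$\frac{A{\left(S{\left(11 \right)} \right)}}{h} + \frac{1561}{\sqrt{20017 - 22890}} = \frac{\left(-7\right) \left(-10\right)^{2}}{42792} + \frac{1561}{\sqrt{20017 - 22890}} = \left(-7\right) 100 \cdot \frac{1}{42792} + \frac{1561}{\sqrt{-2873}} = \left(-700\right) \frac{1}{42792} + \frac{1561}{13 i \sqrt{17}} = - \frac{175}{10698} + 1561 \left(- \frac{i \sqrt{17}}{221}\right) = - \frac{175}{10698} - \frac{1561 i \sqrt{17}}{221}$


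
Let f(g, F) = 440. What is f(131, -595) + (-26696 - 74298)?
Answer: -100554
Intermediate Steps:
f(131, -595) + (-26696 - 74298) = 440 + (-26696 - 74298) = 440 - 100994 = -100554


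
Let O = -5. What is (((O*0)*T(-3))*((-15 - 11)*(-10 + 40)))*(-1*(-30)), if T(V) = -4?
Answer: 0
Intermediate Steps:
(((O*0)*T(-3))*((-15 - 11)*(-10 + 40)))*(-1*(-30)) = ((-5*0*(-4))*((-15 - 11)*(-10 + 40)))*(-1*(-30)) = ((0*(-4))*(-26*30))*30 = (0*(-780))*30 = 0*30 = 0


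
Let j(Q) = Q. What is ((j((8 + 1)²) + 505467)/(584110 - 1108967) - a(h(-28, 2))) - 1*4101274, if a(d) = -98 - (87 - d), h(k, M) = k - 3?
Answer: -2152469504254/524857 ≈ -4.1011e+6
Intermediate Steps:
h(k, M) = -3 + k
a(d) = -185 + d (a(d) = -98 + (-87 + d) = -185 + d)
((j((8 + 1)²) + 505467)/(584110 - 1108967) - a(h(-28, 2))) - 1*4101274 = (((8 + 1)² + 505467)/(584110 - 1108967) - (-185 + (-3 - 28))) - 1*4101274 = ((9² + 505467)/(-524857) - (-185 - 31)) - 4101274 = ((81 + 505467)*(-1/524857) - 1*(-216)) - 4101274 = (505548*(-1/524857) + 216) - 4101274 = (-505548/524857 + 216) - 4101274 = 112863564/524857 - 4101274 = -2152469504254/524857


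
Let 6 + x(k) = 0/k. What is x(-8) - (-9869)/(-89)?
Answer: -10403/89 ≈ -116.89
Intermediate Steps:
x(k) = -6 (x(k) = -6 + 0/k = -6 + 0 = -6)
x(-8) - (-9869)/(-89) = -6 - (-9869)/(-89) = -6 - (-9869)*(-1)/89 = -6 - 139*71/89 = -6 - 9869/89 = -10403/89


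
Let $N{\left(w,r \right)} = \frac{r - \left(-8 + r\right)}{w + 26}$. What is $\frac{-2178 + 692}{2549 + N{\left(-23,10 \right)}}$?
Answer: $- \frac{4458}{7655} \approx -0.58236$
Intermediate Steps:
$N{\left(w,r \right)} = \frac{8}{26 + w}$
$\frac{-2178 + 692}{2549 + N{\left(-23,10 \right)}} = \frac{-2178 + 692}{2549 + \frac{8}{26 - 23}} = - \frac{1486}{2549 + \frac{8}{3}} = - \frac{1486}{\frac{7655}{3}} = \left(-1486\right) \frac{3}{7655} = - \frac{4458}{7655}$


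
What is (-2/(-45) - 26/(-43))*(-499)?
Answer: -626744/1935 ≈ -323.90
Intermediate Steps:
(-2/(-45) - 26/(-43))*(-499) = (-2*(-1/45) - 26*(-1/43))*(-499) = (2/45 + 26/43)*(-499) = (1256/1935)*(-499) = -626744/1935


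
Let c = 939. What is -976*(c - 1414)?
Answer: 463600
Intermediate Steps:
-976*(c - 1414) = -976*(939 - 1414) = -976*(-475) = 463600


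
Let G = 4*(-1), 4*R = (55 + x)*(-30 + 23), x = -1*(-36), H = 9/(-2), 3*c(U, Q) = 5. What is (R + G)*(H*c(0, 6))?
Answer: 9795/8 ≈ 1224.4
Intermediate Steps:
c(U, Q) = 5/3 (c(U, Q) = (⅓)*5 = 5/3)
H = -9/2 (H = 9*(-½) = -9/2 ≈ -4.5000)
x = 36
R = -637/4 (R = ((55 + 36)*(-30 + 23))/4 = (91*(-7))/4 = (¼)*(-637) = -637/4 ≈ -159.25)
G = -4
(R + G)*(H*c(0, 6)) = (-637/4 - 4)*(-9/2*5/3) = -653/4*(-15/2) = 9795/8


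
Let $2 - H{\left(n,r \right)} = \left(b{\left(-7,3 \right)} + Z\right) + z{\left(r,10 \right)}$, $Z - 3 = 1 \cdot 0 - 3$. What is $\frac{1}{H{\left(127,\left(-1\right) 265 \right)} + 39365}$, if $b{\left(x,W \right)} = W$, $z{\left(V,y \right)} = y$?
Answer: $\frac{1}{39354} \approx 2.541 \cdot 10^{-5}$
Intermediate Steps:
$Z = 0$ ($Z = 3 + \left(1 \cdot 0 - 3\right) = 3 + \left(0 - 3\right) = 3 - 3 = 0$)
$H{\left(n,r \right)} = -11$ ($H{\left(n,r \right)} = 2 - \left(\left(3 + 0\right) + 10\right) = 2 - \left(3 + 10\right) = 2 - 13 = -11$)
$\frac{1}{H{\left(127,\left(-1\right) 265 \right)} + 39365} = \frac{1}{-11 + 39365} = \frac{1}{39354}$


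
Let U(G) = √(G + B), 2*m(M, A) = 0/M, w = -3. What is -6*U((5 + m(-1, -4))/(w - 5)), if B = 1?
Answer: -3*√6/2 ≈ -3.6742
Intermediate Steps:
m(M, A) = 0 (m(M, A) = (0/M)/2 = (½)*0 = 0)
U(G) = √(1 + G) (U(G) = √(G + 1) = √(1 + G))
-6*U((5 + m(-1, -4))/(w - 5)) = -6*√(1 + (5 + 0)/(-3 - 5)) = -6*√(1 + 5/(-8)) = -6*√(1 + 5*(-⅛)) = -6*√(1 - 5/8) = -3*√6/2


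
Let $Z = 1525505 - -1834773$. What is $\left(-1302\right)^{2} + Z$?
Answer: $5055482$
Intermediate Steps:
$Z = 3360278$ ($Z = 1525505 + 1834773 = 3360278$)
$\left(-1302\right)^{2} + Z = \left(-1302\right)^{2} + 3360278 = 1695204 + 3360278 = 5055482$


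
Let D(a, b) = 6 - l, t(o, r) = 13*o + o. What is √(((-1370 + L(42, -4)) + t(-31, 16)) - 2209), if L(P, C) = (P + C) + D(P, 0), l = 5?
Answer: I*√3974 ≈ 63.04*I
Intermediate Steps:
t(o, r) = 14*o
D(a, b) = 1 (D(a, b) = 6 - 1*5 = 6 - 5 = 1)
L(P, C) = 1 + C + P (L(P, C) = (P + C) + 1 = (C + P) + 1 = 1 + C + P)
√(((-1370 + L(42, -4)) + t(-31, 16)) - 2209) = √(((-1370 + (1 - 4 + 42)) + 14*(-31)) - 2209) = √(((-1370 + 39) - 434) - 2209) = √((-1331 - 434) - 2209) = √(-1765 - 2209) = √(-3974) = I*√3974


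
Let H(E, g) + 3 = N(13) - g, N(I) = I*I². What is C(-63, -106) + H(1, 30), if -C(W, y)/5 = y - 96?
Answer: 3174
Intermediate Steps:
N(I) = I³
C(W, y) = 480 - 5*y (C(W, y) = -5*(y - 96) = -5*(-96 + y) = 480 - 5*y)
H(E, g) = 2194 - g (H(E, g) = -3 + (13³ - g) = -3 + (2197 - g) = 2194 - g)
C(-63, -106) + H(1, 30) = (480 - 5*(-106)) + (2194 - 1*30) = (480 + 530) + (2194 - 30) = 1010 + 2164 = 3174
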